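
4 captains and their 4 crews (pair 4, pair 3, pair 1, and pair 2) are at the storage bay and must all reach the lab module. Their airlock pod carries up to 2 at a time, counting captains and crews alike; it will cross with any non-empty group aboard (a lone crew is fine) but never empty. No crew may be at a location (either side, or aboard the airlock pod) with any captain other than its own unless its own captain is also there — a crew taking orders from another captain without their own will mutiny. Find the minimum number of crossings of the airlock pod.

impossible

Following every safe sequence of crossings from the start, the most of the 8 that can be at the lab module as the airlock pod arrives there on crossings 1, 3, 5 is 2, 3, 4 respectively; the best ever achieved is 4 of 8.
From crossing 7 on, no configuration arises that was not already reachable earlier: only 44 distinct safe configurations (who is on which side, and where the airlock pod is) can ever be reached, none of them has everyone across, and every continuation just revisits them. So no valid plan exists.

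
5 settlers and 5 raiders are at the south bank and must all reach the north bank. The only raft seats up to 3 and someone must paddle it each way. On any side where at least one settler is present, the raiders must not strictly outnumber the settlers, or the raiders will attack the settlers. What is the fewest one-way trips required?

11

Counting alone: each trip to the north bank takes at most 3 across and each return brings at least 1 back, so after t trips out (and t−1 returns) at most 3t − (t−1) of the 10 are across; that first reaches 10 at t = 5, so at least 9 crossings are needed.
The safety rule pushes this higher. Following every safe sequence of crossings, the most of the 10 that can be at the north bank as the raft arrives there on crossing 9 is 9 — never all 10.
So no plan with fewer than 11 crossings exists, and this one achieves 11:
1. 2 raiders → the north bank.  (the south bank: 5S 3R; the north bank: 0S 2R)
2. 1 raider ← the south bank.  (the south bank: 5S 4R; the north bank: 0S 1R)
3. 3 raiders → the north bank.  (the south bank: 5S 1R; the north bank: 0S 4R)
4. 1 raider ← the south bank.  (the south bank: 5S 2R; the north bank: 0S 3R)
5. 3 settlers → the north bank.  (the south bank: 2S 2R; the north bank: 3S 3R)
6. 1 settler and 1 raider ← the south bank.  (the south bank: 3S 3R; the north bank: 2S 2R)
7. 3 settlers → the north bank.  (the south bank: 0S 3R; the north bank: 5S 2R)
8. 1 raider ← the south bank.  (the south bank: 0S 4R; the north bank: 5S 1R)
9. 2 raiders → the north bank.  (the south bank: 0S 2R; the north bank: 5S 3R)
10. 1 raider ← the south bank.  (the south bank: 0S 3R; the north bank: 5S 2R)
11. 3 raiders → the north bank.  (the south bank: 0S 0R; the north bank: 5S 5R)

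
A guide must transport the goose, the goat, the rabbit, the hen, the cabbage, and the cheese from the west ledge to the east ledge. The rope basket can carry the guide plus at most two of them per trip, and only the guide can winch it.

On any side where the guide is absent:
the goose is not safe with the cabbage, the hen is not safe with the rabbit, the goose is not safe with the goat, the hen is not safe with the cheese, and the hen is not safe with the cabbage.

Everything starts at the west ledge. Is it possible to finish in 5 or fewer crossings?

No

Counting alone: the guide can take at most 2 across per trip to the east ledge, so moving all 6 needs at least 3 loaded trips out, with a return between consecutive ones — at least 5 crossings.
The safety rule pushes this higher. Following every safe sequence of crossings, the most of the 6 that can be at the east ledge as the rope basket arrives there on crossing 5 is 5 — never all 6.
So the move cannot be finished within 5 crossings. (The shortest complete plan takes 7:)
1. Guide goes to the east ledge with the goose and the hen.  [the west ledge: the cabbage, the cheese, the goat, the rabbit | the east ledge: the goose, the hen]
2. Guide goes back to the west ledge alone.  [the west ledge: the cabbage, the cheese, the goat, the rabbit | the east ledge: the goose, the hen]
3. Guide goes to the east ledge with the goat and the rabbit.  [the west ledge: the cabbage, the cheese | the east ledge: the goat, the goose, the hen, the rabbit]
4. Guide goes back to the west ledge with the goose and the hen.  [the west ledge: the cabbage, the cheese, the goose, the hen | the east ledge: the goat, the rabbit]
5. Guide goes to the east ledge with the cabbage and the cheese.  [the west ledge: the goose, the hen | the east ledge: the cabbage, the cheese, the goat, the rabbit]
6. Guide goes back to the west ledge alone.  [the west ledge: the goose, the hen | the east ledge: the cabbage, the cheese, the goat, the rabbit]
7. Guide goes to the east ledge with the goose and the hen.  [the west ledge: — | the east ledge: the cabbage, the cheese, the goat, the goose, the hen, the rabbit]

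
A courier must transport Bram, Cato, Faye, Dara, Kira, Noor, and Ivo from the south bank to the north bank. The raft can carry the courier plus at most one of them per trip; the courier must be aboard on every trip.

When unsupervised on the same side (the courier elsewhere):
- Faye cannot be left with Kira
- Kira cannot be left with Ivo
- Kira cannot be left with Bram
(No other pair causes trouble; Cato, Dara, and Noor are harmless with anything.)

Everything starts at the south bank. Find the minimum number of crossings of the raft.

Following every safe sequence of crossings from the start, the most of the 7 that can be at the north bank as the raft arrives there on crossings 1, 3, 5, 7, 9 is 1, 2, 3, 4, 5 respectively; the best ever achieved is 5 of 7.
From crossing 11 on, no configuration arises that was not already reachable earlier: only 72 distinct safe configurations (who is on which side, and where the raft is) can ever be reached, none of them has everyone across, and every continuation just revisits them. So no valid plan exists.

impossible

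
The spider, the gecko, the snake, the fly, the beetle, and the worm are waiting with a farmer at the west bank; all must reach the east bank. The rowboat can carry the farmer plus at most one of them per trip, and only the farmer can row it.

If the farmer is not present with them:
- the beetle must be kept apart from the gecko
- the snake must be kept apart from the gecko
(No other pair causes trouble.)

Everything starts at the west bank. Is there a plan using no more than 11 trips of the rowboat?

No

Counting alone: the farmer can take at most 1 across per trip to the east bank, so moving all 6 needs at least 6 loaded trips out, with a return between consecutive ones — at least 11 crossings.
The safety rule pushes this higher. Following every safe sequence of crossings, the most of the 6 that can be at the east bank as the rowboat arrives there on crossing 11 is 5 — never all 6.
So the move cannot be finished within 11 crossings. (The shortest complete plan takes 13:)
1. Farmer goes to the east bank with the gecko.
2. Farmer goes back to the west bank alone.
3. Farmer goes to the east bank with the spider.
4. Farmer goes back to the west bank alone.
5. Farmer goes to the east bank with the snake.
6. Farmer goes back to the west bank with the gecko.
7. Farmer goes to the east bank with the beetle.
8. Farmer goes back to the west bank alone.
9. Farmer goes to the east bank with the fly.
10. Farmer goes back to the west bank alone.
11. Farmer goes to the east bank with the worm.
12. Farmer goes back to the west bank alone.
13. Farmer goes to the east bank with the gecko.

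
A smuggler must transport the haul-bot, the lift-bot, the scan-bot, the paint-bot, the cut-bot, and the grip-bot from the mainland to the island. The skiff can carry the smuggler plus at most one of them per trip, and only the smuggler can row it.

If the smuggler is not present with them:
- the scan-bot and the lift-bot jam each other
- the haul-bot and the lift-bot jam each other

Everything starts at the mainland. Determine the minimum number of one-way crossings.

13

Counting alone: the smuggler can take at most 1 across per trip to the island, so moving all 6 needs at least 6 loaded trips out, with a return between consecutive ones — at least 11 crossings.
The safety rule pushes this higher. Following every safe sequence of crossings, the most of the 6 that can be at the island as the skiff arrives there on crossing 11 is 5 — never all 6.
So no plan with fewer than 13 crossings exists, and this one achieves 13:
1. Smuggler goes to the island with the lift-bot.  [the mainland: the cut-bot, the grip-bot, the haul-bot, the paint-bot, the scan-bot | the island: the lift-bot]
2. Smuggler goes back to the mainland alone.  [the mainland: the cut-bot, the grip-bot, the haul-bot, the paint-bot, the scan-bot | the island: the lift-bot]
3. Smuggler goes to the island with the haul-bot.  [the mainland: the cut-bot, the grip-bot, the paint-bot, the scan-bot | the island: the haul-bot, the lift-bot]
4. Smuggler goes back to the mainland with the lift-bot.  [the mainland: the cut-bot, the grip-bot, the lift-bot, the paint-bot, the scan-bot | the island: the haul-bot]
5. Smuggler goes to the island with the scan-bot.  [the mainland: the cut-bot, the grip-bot, the lift-bot, the paint-bot | the island: the haul-bot, the scan-bot]
6. Smuggler goes back to the mainland alone.  [the mainland: the cut-bot, the grip-bot, the lift-bot, the paint-bot | the island: the haul-bot, the scan-bot]
7. Smuggler goes to the island with the paint-bot.  [the mainland: the cut-bot, the grip-bot, the lift-bot | the island: the haul-bot, the paint-bot, the scan-bot]
8. Smuggler goes back to the mainland alone.  [the mainland: the cut-bot, the grip-bot, the lift-bot | the island: the haul-bot, the paint-bot, the scan-bot]
9. Smuggler goes to the island with the cut-bot.  [the mainland: the grip-bot, the lift-bot | the island: the cut-bot, the haul-bot, the paint-bot, the scan-bot]
10. Smuggler goes back to the mainland alone.  [the mainland: the grip-bot, the lift-bot | the island: the cut-bot, the haul-bot, the paint-bot, the scan-bot]
11. Smuggler goes to the island with the grip-bot.  [the mainland: the lift-bot | the island: the cut-bot, the grip-bot, the haul-bot, the paint-bot, the scan-bot]
12. Smuggler goes back to the mainland alone.  [the mainland: the lift-bot | the island: the cut-bot, the grip-bot, the haul-bot, the paint-bot, the scan-bot]
13. Smuggler goes to the island with the lift-bot.  [the mainland: — | the island: the cut-bot, the grip-bot, the haul-bot, the lift-bot, the paint-bot, the scan-bot]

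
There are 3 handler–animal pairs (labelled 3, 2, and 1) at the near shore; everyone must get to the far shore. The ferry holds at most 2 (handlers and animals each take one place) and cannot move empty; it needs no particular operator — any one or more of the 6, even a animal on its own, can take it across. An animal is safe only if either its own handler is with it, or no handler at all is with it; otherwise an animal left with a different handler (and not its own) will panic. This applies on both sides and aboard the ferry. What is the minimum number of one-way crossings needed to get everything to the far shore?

Counting alone: each trip to the far shore takes at most 2 across and each return brings at least 1 back, so after t trips out (and t−1 returns) at most 2t − (t−1) of the 6 are across; that first reaches 6 at t = 5, so at least 9 crossings are needed.
The safety rule pushes this higher. Following every safe sequence of crossings, the most of the 6 that can be at the far shore as the ferry arrives there on crossing 9 is 5 — never all 6.
So no plan with fewer than 11 crossings exists, and this one achieves 11:
1. animal 3 and handler 3 cross → the far shore.
2. handler 3 crosses ← the near shore.
3. animal 1 and animal 2 cross → the far shore.
4. animal 3 crosses ← the near shore.
5. handler 1 and handler 2 cross → the far shore.
6. animal 2 and handler 2 cross ← the near shore.
7. handler 2 and handler 3 cross → the far shore.
8. animal 1 crosses ← the near shore.
9. animal 2 and animal 3 cross → the far shore.
10. handler 1 crosses ← the near shore.
11. animal 1 and handler 1 cross → the far shore.

11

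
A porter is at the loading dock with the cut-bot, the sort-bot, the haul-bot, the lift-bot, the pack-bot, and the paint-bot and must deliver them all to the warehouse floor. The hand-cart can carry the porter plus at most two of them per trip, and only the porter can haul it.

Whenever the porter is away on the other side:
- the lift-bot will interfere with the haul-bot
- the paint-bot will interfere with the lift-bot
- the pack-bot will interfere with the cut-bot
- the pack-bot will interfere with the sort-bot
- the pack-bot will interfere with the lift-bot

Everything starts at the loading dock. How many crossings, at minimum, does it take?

Counting alone: the porter can take at most 2 across per trip to the warehouse floor, so moving all 6 needs at least 3 loaded trips out, with a return between consecutive ones — at least 5 crossings.
The safety rule pushes this higher. Following every safe sequence of crossings, the most of the 6 that can be at the warehouse floor as the hand-cart arrives there on crossing 5 is 5 — never all 6.
So no plan with fewer than 7 crossings exists, and this one achieves 7:
1. Porter goes to the warehouse floor with the lift-bot and the pack-bot.  [the loading dock: the cut-bot, the haul-bot, the paint-bot, the sort-bot | the warehouse floor: the lift-bot, the pack-bot]
2. Porter goes back to the loading dock with the lift-bot.  [the loading dock: the cut-bot, the haul-bot, the lift-bot, the paint-bot, the sort-bot | the warehouse floor: the pack-bot]
3. Porter goes to the warehouse floor with the haul-bot and the paint-bot.  [the loading dock: the cut-bot, the lift-bot, the sort-bot | the warehouse floor: the haul-bot, the pack-bot, the paint-bot]
4. Porter goes back to the loading dock alone.  [the loading dock: the cut-bot, the lift-bot, the sort-bot | the warehouse floor: the haul-bot, the pack-bot, the paint-bot]
5. Porter goes to the warehouse floor with the cut-bot and the sort-bot.  [the loading dock: the lift-bot | the warehouse floor: the cut-bot, the haul-bot, the pack-bot, the paint-bot, the sort-bot]
6. Porter goes back to the loading dock with the pack-bot.  [the loading dock: the lift-bot, the pack-bot | the warehouse floor: the cut-bot, the haul-bot, the paint-bot, the sort-bot]
7. Porter goes to the warehouse floor with the lift-bot and the pack-bot.  [the loading dock: — | the warehouse floor: the cut-bot, the haul-bot, the lift-bot, the pack-bot, the paint-bot, the sort-bot]

7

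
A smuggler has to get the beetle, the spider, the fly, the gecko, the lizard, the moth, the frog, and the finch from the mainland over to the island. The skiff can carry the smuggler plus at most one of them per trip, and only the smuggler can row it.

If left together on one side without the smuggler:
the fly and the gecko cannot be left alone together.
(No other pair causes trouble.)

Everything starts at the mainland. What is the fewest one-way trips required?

15

Counting alone: the smuggler can take at most 1 across per trip to the island, so moving all 8 needs at least 8 loaded trips out, with a return between consecutive ones — at least 15 crossings.
The plan below uses exactly 15 crossings, so it is optimal:
1. Smuggler goes to the island with the fly.  [the mainland: the beetle, the finch, the frog, the gecko, the lizard, the moth, the spider | the island: the fly]
2. Smuggler goes back to the mainland alone.  [the mainland: the beetle, the finch, the frog, the gecko, the lizard, the moth, the spider | the island: the fly]
3. Smuggler goes to the island with the beetle.  [the mainland: the finch, the frog, the gecko, the lizard, the moth, the spider | the island: the beetle, the fly]
4. Smuggler goes back to the mainland alone.  [the mainland: the finch, the frog, the gecko, the lizard, the moth, the spider | the island: the beetle, the fly]
5. Smuggler goes to the island with the spider.  [the mainland: the finch, the frog, the gecko, the lizard, the moth | the island: the beetle, the fly, the spider]
6. Smuggler goes back to the mainland alone.  [the mainland: the finch, the frog, the gecko, the lizard, the moth | the island: the beetle, the fly, the spider]
7. Smuggler goes to the island with the lizard.  [the mainland: the finch, the frog, the gecko, the moth | the island: the beetle, the fly, the lizard, the spider]
8. Smuggler goes back to the mainland alone.  [the mainland: the finch, the frog, the gecko, the moth | the island: the beetle, the fly, the lizard, the spider]
9. Smuggler goes to the island with the moth.  [the mainland: the finch, the frog, the gecko | the island: the beetle, the fly, the lizard, the moth, the spider]
10. Smuggler goes back to the mainland alone.  [the mainland: the finch, the frog, the gecko | the island: the beetle, the fly, the lizard, the moth, the spider]
11. Smuggler goes to the island with the frog.  [the mainland: the finch, the gecko | the island: the beetle, the fly, the frog, the lizard, the moth, the spider]
12. Smuggler goes back to the mainland alone.  [the mainland: the finch, the gecko | the island: the beetle, the fly, the frog, the lizard, the moth, the spider]
13. Smuggler goes to the island with the finch.  [the mainland: the gecko | the island: the beetle, the finch, the fly, the frog, the lizard, the moth, the spider]
14. Smuggler goes back to the mainland alone.  [the mainland: the gecko | the island: the beetle, the finch, the fly, the frog, the lizard, the moth, the spider]
15. Smuggler goes to the island with the gecko.  [the mainland: — | the island: the beetle, the finch, the fly, the frog, the gecko, the lizard, the moth, the spider]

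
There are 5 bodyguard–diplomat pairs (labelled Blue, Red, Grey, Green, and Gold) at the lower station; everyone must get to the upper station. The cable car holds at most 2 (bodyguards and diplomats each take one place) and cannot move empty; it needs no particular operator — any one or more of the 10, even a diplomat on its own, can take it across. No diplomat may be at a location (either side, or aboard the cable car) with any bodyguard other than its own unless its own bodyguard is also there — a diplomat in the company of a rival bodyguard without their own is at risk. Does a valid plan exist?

No

Following every safe sequence of crossings from the start, the most of the 10 that can be at the upper station as the cable car arrives there on crossings 1, 3, 5, 7 is 2, 3, 4, 5 respectively; the best ever achieved is 5 of 10.
From crossing 9 on, no configuration arises that was not already reachable earlier: only 82 distinct safe configurations (who is on which side, and where the cable car is) can ever be reached, none of them has everyone across, and every continuation just revisits them. So no valid plan exists.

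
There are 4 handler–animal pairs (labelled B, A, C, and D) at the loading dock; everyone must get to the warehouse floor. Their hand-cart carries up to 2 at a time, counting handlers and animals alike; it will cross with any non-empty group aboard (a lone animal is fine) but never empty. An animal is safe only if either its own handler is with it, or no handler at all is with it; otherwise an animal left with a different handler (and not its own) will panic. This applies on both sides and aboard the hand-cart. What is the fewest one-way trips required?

Following every safe sequence of crossings from the start, the most of the 8 that can be at the warehouse floor as the hand-cart arrives there on crossings 1, 3, 5 is 2, 3, 4 respectively; the best ever achieved is 4 of 8.
From crossing 7 on, no configuration arises that was not already reachable earlier: only 44 distinct safe configurations (who is on which side, and where the hand-cart is) can ever be reached, none of them has everyone across, and every continuation just revisits them. So no valid plan exists.

impossible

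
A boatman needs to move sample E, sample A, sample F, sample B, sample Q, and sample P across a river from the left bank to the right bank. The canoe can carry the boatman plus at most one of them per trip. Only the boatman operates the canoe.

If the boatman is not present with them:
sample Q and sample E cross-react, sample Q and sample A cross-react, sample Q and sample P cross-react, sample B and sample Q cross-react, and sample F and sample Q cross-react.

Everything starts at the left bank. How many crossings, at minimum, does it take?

Following every safe sequence of crossings from the start, the most of the 6 that can be at the right bank as the canoe arrives there on crossings 1, 3 is 1, 2 respectively; the best ever achieved is 2 of 6.
From crossing 5 on, no configuration arises that was not already reachable earlier: only 13 distinct safe configurations (who is on which side, and where the canoe is) can ever be reached, none of them has everyone across, and every continuation just revisits them. So no valid plan exists.

impossible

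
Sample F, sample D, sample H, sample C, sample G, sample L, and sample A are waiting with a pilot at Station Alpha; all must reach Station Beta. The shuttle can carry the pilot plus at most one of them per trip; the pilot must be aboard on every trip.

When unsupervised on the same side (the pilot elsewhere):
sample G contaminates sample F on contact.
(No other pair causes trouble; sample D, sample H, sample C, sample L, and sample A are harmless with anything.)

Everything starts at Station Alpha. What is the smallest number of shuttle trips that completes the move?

Counting alone: the pilot can take at most 1 across per trip to Station Beta, so moving all 7 needs at least 7 loaded trips out, with a return between consecutive ones — at least 13 crossings.
The plan below uses exactly 13 crossings, so it is optimal:
1. Pilot goes to Station Beta with sample F.
2. Pilot goes back to Station Alpha alone.
3. Pilot goes to Station Beta with sample D.
4. Pilot goes back to Station Alpha alone.
5. Pilot goes to Station Beta with sample H.
6. Pilot goes back to Station Alpha alone.
7. Pilot goes to Station Beta with sample C.
8. Pilot goes back to Station Alpha alone.
9. Pilot goes to Station Beta with sample L.
10. Pilot goes back to Station Alpha alone.
11. Pilot goes to Station Beta with sample A.
12. Pilot goes back to Station Alpha alone.
13. Pilot goes to Station Beta with sample G.

13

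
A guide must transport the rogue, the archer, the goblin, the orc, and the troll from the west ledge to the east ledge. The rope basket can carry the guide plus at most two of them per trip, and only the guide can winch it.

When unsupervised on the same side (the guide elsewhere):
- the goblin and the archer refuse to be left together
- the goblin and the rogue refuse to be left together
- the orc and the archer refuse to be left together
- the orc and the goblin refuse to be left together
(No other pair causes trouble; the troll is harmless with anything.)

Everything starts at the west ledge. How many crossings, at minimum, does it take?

7

Counting alone: the guide can take at most 2 across per trip to the east ledge, so moving all 5 needs at least 3 loaded trips out, with a return between consecutive ones — at least 5 crossings.
The safety rule pushes this higher. Following every safe sequence of crossings, the most of the 5 that can be at the east ledge as the rope basket arrives there on crossing 5 is 4 — never all 5.
So no plan with fewer than 7 crossings exists, and this one achieves 7:
1. Guide goes to the east ledge with the archer and the goblin.  [the west ledge: the orc, the rogue, the troll | the east ledge: the archer, the goblin]
2. Guide goes back to the west ledge with the archer.  [the west ledge: the archer, the orc, the rogue, the troll | the east ledge: the goblin]
3. Guide goes to the east ledge with the archer and the rogue.  [the west ledge: the orc, the troll | the east ledge: the archer, the goblin, the rogue]
4. Guide goes back to the west ledge with the goblin.  [the west ledge: the goblin, the orc, the troll | the east ledge: the archer, the rogue]
5. Guide goes to the east ledge with the goblin and the troll.  [the west ledge: the orc | the east ledge: the archer, the goblin, the rogue, the troll]
6. Guide goes back to the west ledge with the goblin.  [the west ledge: the goblin, the orc | the east ledge: the archer, the rogue, the troll]
7. Guide goes to the east ledge with the goblin and the orc.  [the west ledge: — | the east ledge: the archer, the goblin, the orc, the rogue, the troll]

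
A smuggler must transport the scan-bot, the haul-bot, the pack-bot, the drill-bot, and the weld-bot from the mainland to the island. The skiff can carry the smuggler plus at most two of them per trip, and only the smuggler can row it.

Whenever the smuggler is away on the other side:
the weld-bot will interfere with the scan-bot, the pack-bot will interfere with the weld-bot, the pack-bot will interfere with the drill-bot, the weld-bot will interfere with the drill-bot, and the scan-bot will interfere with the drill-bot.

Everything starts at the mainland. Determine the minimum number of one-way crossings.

7

Counting alone: the smuggler can take at most 2 across per trip to the island, so moving all 5 needs at least 3 loaded trips out, with a return between consecutive ones — at least 5 crossings.
The safety rule pushes this higher. Following every safe sequence of crossings, the most of the 5 that can be at the island as the skiff arrives there on crossing 5 is 4 — never all 5.
So no plan with fewer than 7 crossings exists, and this one achieves 7:
1. Smuggler goes to the island with the drill-bot and the weld-bot.
2. Smuggler goes back to the mainland with the drill-bot.
3. Smuggler goes to the island with the pack-bot and the scan-bot.
4. Smuggler goes back to the mainland with the weld-bot.
5. Smuggler goes to the island with the drill-bot and the haul-bot.
6. Smuggler goes back to the mainland with the drill-bot.
7. Smuggler goes to the island with the drill-bot and the weld-bot.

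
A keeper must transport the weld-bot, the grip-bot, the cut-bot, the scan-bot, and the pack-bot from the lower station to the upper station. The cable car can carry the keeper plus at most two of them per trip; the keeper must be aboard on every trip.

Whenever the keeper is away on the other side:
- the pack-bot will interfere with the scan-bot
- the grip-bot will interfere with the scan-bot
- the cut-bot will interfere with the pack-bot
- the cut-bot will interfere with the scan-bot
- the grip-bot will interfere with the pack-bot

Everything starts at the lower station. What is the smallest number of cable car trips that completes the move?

Counting alone: the keeper can take at most 2 across per trip to the upper station, so moving all 5 needs at least 3 loaded trips out, with a return between consecutive ones — at least 5 crossings.
The safety rule pushes this higher. Following every safe sequence of crossings, the most of the 5 that can be at the upper station as the cable car arrives there on crossing 5 is 4 — never all 5.
So no plan with fewer than 7 crossings exists, and this one achieves 7:
1. Keeper goes to the upper station with the pack-bot and the scan-bot.
2. Keeper goes back to the lower station with the scan-bot.
3. Keeper goes to the upper station with the scan-bot and the weld-bot.
4. Keeper goes back to the lower station with the scan-bot.
5. Keeper goes to the upper station with the cut-bot and the grip-bot.
6. Keeper goes back to the lower station with the pack-bot.
7. Keeper goes to the upper station with the pack-bot and the scan-bot.

7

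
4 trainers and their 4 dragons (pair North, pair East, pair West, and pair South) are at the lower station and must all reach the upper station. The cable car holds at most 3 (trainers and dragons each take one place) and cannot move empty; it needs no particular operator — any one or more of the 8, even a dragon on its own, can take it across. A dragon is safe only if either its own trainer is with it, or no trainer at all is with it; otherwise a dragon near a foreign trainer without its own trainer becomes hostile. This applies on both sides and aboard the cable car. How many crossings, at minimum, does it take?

Counting alone: each trip to the upper station takes at most 3 across and each return brings at least 1 back, so after t trips out (and t−1 returns) at most 3t − (t−1) of the 8 are across; that first reaches 8 at t = 4, so at least 7 crossings are needed.
The safety rule pushes this higher. Following every safe sequence of crossings, the most of the 8 that can be at the upper station as the cable car arrives there on crossing 7 is 7 — never all 8.
So no plan with fewer than 9 crossings exists, and this one achieves 9:
1. dragon North and trainer North cross → the upper station.
2. trainer North crosses ← the lower station.
3. dragon East, trainer East, and trainer North cross → the upper station.
4. dragon North and trainer North cross ← the lower station.
5. trainer North, trainer South, and trainer West cross → the upper station.
6. dragon East crosses ← the lower station.
7. dragon East and dragon North cross → the upper station.
8. dragon North crosses ← the lower station.
9. dragon North, dragon South, and dragon West cross → the upper station.

9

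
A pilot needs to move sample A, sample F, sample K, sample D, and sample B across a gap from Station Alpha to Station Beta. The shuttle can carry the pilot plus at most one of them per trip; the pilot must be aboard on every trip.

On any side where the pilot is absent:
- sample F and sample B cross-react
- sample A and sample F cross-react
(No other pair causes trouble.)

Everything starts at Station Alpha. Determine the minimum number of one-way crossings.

11

Counting alone: the pilot can take at most 1 across per trip to Station Beta, so moving all 5 needs at least 5 loaded trips out, with a return between consecutive ones — at least 9 crossings.
The safety rule pushes this higher. Following every safe sequence of crossings, the most of the 5 that can be at Station Beta as the shuttle arrives there on crossing 9 is 4 — never all 5.
So no plan with fewer than 11 crossings exists, and this one achieves 11:
1. Pilot goes to Station Beta with sample F.
2. Pilot goes back to Station Alpha alone.
3. Pilot goes to Station Beta with sample A.
4. Pilot goes back to Station Alpha with sample F.
5. Pilot goes to Station Beta with sample B.
6. Pilot goes back to Station Alpha alone.
7. Pilot goes to Station Beta with sample K.
8. Pilot goes back to Station Alpha alone.
9. Pilot goes to Station Beta with sample D.
10. Pilot goes back to Station Alpha alone.
11. Pilot goes to Station Beta with sample F.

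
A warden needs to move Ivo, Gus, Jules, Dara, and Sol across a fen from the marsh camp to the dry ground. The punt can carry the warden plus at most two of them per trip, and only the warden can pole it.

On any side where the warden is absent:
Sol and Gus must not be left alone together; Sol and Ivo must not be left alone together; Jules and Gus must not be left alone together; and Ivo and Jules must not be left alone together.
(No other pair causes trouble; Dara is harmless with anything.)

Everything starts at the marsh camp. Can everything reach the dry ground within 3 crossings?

Counting alone: the warden can take at most 2 across per trip to the dry ground, so moving all 5 needs at least 3 loaded trips out, with a return between consecutive ones — at least 5 crossings.
Since 3 < 5, 3 crossings cannot be enough. (The shortest complete plan in fact takes 5:)
1. Warden goes to the dry ground with Gus and Ivo.  [the marsh camp: Dara, Jules, Sol | the dry ground: Gus, Ivo]
2. Warden goes back to the marsh camp alone.  [the marsh camp: Dara, Jules, Sol | the dry ground: Gus, Ivo]
3. Warden goes to the dry ground with Dara.  [the marsh camp: Jules, Sol | the dry ground: Dara, Gus, Ivo]
4. Warden goes back to the marsh camp alone.  [the marsh camp: Jules, Sol | the dry ground: Dara, Gus, Ivo]
5. Warden goes to the dry ground with Jules and Sol.  [the marsh camp: — | the dry ground: Dara, Gus, Ivo, Jules, Sol]

No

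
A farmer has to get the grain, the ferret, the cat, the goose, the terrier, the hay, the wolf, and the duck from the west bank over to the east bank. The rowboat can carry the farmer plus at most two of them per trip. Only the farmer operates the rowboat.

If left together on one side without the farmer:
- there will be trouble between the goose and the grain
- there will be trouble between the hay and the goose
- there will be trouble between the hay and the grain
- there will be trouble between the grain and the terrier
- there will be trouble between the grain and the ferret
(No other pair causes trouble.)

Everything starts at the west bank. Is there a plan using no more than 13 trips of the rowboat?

Yes

Yes — this plan uses 13 crossings (≤ 13):
1. Farmer goes to the east bank with the goose and the grain.
2. Farmer goes back to the west bank with the grain.
3. Farmer goes to the east bank with the ferret and the grain.
4. Farmer goes back to the west bank with the grain.
5. Farmer goes to the east bank with the cat and the grain.
6. Farmer goes back to the west bank with the grain.
7. Farmer goes to the east bank with the grain and the terrier.
8. Farmer goes back to the west bank with the grain.
9. Farmer goes to the east bank with the grain and the wolf.
10. Farmer goes back to the west bank with the grain.
11. Farmer goes to the east bank with the duck and the grain.
12. Farmer goes back to the west bank with the grain.
13. Farmer goes to the east bank with the grain and the hay.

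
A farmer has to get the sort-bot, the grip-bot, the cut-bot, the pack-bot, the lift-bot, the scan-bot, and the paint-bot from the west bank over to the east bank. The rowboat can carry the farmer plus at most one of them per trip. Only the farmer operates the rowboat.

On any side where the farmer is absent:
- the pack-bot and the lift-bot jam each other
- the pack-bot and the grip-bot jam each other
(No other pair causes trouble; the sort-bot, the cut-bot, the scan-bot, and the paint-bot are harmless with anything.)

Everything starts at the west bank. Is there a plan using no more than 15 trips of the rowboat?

Yes

Yes — this plan uses 15 crossings (≤ 15):
1. Farmer goes to the east bank with the pack-bot.  [the west bank: the cut-bot, the grip-bot, the lift-bot, the paint-bot, the scan-bot, the sort-bot | the east bank: the pack-bot]
2. Farmer goes back to the west bank alone.  [the west bank: the cut-bot, the grip-bot, the lift-bot, the paint-bot, the scan-bot, the sort-bot | the east bank: the pack-bot]
3. Farmer goes to the east bank with the sort-bot.  [the west bank: the cut-bot, the grip-bot, the lift-bot, the paint-bot, the scan-bot | the east bank: the pack-bot, the sort-bot]
4. Farmer goes back to the west bank alone.  [the west bank: the cut-bot, the grip-bot, the lift-bot, the paint-bot, the scan-bot | the east bank: the pack-bot, the sort-bot]
5. Farmer goes to the east bank with the grip-bot.  [the west bank: the cut-bot, the lift-bot, the paint-bot, the scan-bot | the east bank: the grip-bot, the pack-bot, the sort-bot]
6. Farmer goes back to the west bank with the pack-bot.  [the west bank: the cut-bot, the lift-bot, the pack-bot, the paint-bot, the scan-bot | the east bank: the grip-bot, the sort-bot]
7. Farmer goes to the east bank with the lift-bot.  [the west bank: the cut-bot, the pack-bot, the paint-bot, the scan-bot | the east bank: the grip-bot, the lift-bot, the sort-bot]
8. Farmer goes back to the west bank alone.  [the west bank: the cut-bot, the pack-bot, the paint-bot, the scan-bot | the east bank: the grip-bot, the lift-bot, the sort-bot]
9. Farmer goes to the east bank with the cut-bot.  [the west bank: the pack-bot, the paint-bot, the scan-bot | the east bank: the cut-bot, the grip-bot, the lift-bot, the sort-bot]
10. Farmer goes back to the west bank alone.  [the west bank: the pack-bot, the paint-bot, the scan-bot | the east bank: the cut-bot, the grip-bot, the lift-bot, the sort-bot]
11. Farmer goes to the east bank with the scan-bot.  [the west bank: the pack-bot, the paint-bot | the east bank: the cut-bot, the grip-bot, the lift-bot, the scan-bot, the sort-bot]
12. Farmer goes back to the west bank alone.  [the west bank: the pack-bot, the paint-bot | the east bank: the cut-bot, the grip-bot, the lift-bot, the scan-bot, the sort-bot]
13. Farmer goes to the east bank with the paint-bot.  [the west bank: the pack-bot | the east bank: the cut-bot, the grip-bot, the lift-bot, the paint-bot, the scan-bot, the sort-bot]
14. Farmer goes back to the west bank alone.  [the west bank: the pack-bot | the east bank: the cut-bot, the grip-bot, the lift-bot, the paint-bot, the scan-bot, the sort-bot]
15. Farmer goes to the east bank with the pack-bot.  [the west bank: — | the east bank: the cut-bot, the grip-bot, the lift-bot, the pack-bot, the paint-bot, the scan-bot, the sort-bot]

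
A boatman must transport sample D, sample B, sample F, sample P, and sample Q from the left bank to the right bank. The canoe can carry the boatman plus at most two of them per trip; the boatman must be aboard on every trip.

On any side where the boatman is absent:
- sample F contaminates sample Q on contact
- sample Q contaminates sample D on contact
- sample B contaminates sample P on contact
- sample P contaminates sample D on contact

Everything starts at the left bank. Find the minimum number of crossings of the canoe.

7

Counting alone: the boatman can take at most 2 across per trip to the right bank, so moving all 5 needs at least 3 loaded trips out, with a return between consecutive ones — at least 5 crossings.
The safety rule pushes this higher. Following every safe sequence of crossings, the most of the 5 that can be at the right bank as the canoe arrives there on crossing 5 is 4 — never all 5.
So no plan with fewer than 7 crossings exists, and this one achieves 7:
1. Boatman goes to the right bank with sample P and sample Q.  [the left bank: sample B, sample D, sample F | the right bank: sample P, sample Q]
2. Boatman goes back to the left bank alone.  [the left bank: sample B, sample D, sample F | the right bank: sample P, sample Q]
3. Boatman goes to the right bank with sample D.  [the left bank: sample B, sample F | the right bank: sample D, sample P, sample Q]
4. Boatman goes back to the left bank with sample P and sample Q.  [the left bank: sample B, sample F, sample P, sample Q | the right bank: sample D]
5. Boatman goes to the right bank with sample B and sample F.  [the left bank: sample P, sample Q | the right bank: sample B, sample D, sample F]
6. Boatman goes back to the left bank alone.  [the left bank: sample P, sample Q | the right bank: sample B, sample D, sample F]
7. Boatman goes to the right bank with sample P and sample Q.  [the left bank: — | the right bank: sample B, sample D, sample F, sample P, sample Q]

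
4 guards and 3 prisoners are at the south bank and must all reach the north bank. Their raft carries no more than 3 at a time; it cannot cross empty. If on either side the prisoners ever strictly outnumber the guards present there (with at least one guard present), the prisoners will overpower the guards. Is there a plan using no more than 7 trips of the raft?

Yes — this plan uses 5 crossings (≤ 7):
1. 3 prisoners → the north bank.  (the south bank: 4G 0P; the north bank: 0G 3P)
2. 1 prisoner ← the south bank.  (the south bank: 4G 1P; the north bank: 0G 2P)
3. 3 guards → the north bank.  (the south bank: 1G 1P; the north bank: 3G 2P)
4. 1 guard ← the south bank.  (the south bank: 2G 1P; the north bank: 2G 2P)
5. 2 guards and 1 prisoner → the north bank.  (the south bank: 0G 0P; the north bank: 4G 3P)

Yes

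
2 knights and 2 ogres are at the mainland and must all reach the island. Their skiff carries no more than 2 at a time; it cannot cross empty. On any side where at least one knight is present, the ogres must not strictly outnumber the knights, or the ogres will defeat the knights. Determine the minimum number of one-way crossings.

5

Counting alone: each trip to the island takes at most 2 across and each return brings at least 1 back, so after t trips out (and t−1 returns) at most 2t − (t−1) of the 4 are across; that first reaches 4 at t = 3, so at least 5 crossings are needed.
The plan below uses exactly 5 crossings, so it is optimal:
1. 2 ogres → the island.  (the mainland: 2K 0O; the island: 0K 2O)
2. 1 ogre ← the mainland.  (the mainland: 2K 1O; the island: 0K 1O)
3. 2 knights → the island.  (the mainland: 0K 1O; the island: 2K 1O)
4. 1 ogre ← the mainland.  (the mainland: 0K 2O; the island: 2K 0O)
5. 2 ogres → the island.  (the mainland: 0K 0O; the island: 2K 2O)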